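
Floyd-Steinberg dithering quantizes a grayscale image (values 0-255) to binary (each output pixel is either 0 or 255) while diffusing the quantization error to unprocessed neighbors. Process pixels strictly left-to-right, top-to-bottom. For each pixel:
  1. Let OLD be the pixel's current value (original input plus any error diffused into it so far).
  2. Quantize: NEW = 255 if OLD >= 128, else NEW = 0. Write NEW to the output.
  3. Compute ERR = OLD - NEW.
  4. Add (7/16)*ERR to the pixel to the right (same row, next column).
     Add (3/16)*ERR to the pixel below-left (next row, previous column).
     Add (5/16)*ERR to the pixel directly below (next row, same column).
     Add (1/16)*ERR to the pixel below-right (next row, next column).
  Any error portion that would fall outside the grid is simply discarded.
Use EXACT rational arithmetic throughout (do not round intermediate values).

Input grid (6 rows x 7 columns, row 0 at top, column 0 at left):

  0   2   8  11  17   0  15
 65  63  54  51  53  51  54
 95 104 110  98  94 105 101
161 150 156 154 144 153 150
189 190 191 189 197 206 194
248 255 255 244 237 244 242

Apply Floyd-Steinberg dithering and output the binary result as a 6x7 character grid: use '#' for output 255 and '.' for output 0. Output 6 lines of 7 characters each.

(0,0): OLD=0 → NEW=0, ERR=0
(0,1): OLD=2 → NEW=0, ERR=2
(0,2): OLD=71/8 → NEW=0, ERR=71/8
(0,3): OLD=1905/128 → NEW=0, ERR=1905/128
(0,4): OLD=48151/2048 → NEW=0, ERR=48151/2048
(0,5): OLD=337057/32768 → NEW=0, ERR=337057/32768
(0,6): OLD=10223719/524288 → NEW=0, ERR=10223719/524288
(1,0): OLD=523/8 → NEW=0, ERR=523/8
(1,1): OLD=6009/64 → NEW=0, ERR=6009/64
(1,2): OLD=206369/2048 → NEW=0, ERR=206369/2048
(1,3): OLD=857695/8192 → NEW=0, ERR=857695/8192
(1,4): OLD=57153655/524288 → NEW=0, ERR=57153655/524288
(1,5): OLD=448928483/4194304 → NEW=0, ERR=448928483/4194304
(1,6): OLD=7218470093/67108864 → NEW=0, ERR=7218470093/67108864
(2,0): OLD=136227/1024 → NEW=255, ERR=-124893/1024
(2,1): OLD=3373805/32768 → NEW=0, ERR=3373805/32768
(2,2): OLD=111166783/524288 → NEW=255, ERR=-22526657/524288
(2,3): OLD=581575407/4194304 → NEW=255, ERR=-487972113/4194304
(2,4): OLD=3482249957/33554432 → NEW=0, ERR=3482249957/33554432
(2,5): OLD=226379747677/1073741824 → NEW=255, ERR=-47424417443/1073741824
(2,6): OLD=2095599164571/17179869184 → NEW=0, ERR=2095599164571/17179869184
(3,0): OLD=74548903/524288 → NEW=255, ERR=-59144537/524288
(3,1): OLD=491329327/4194304 → NEW=0, ERR=491329327/4194304
(3,2): OLD=5987576247/33554432 → NEW=255, ERR=-2568803913/33554432
(3,3): OLD=6772831545/67108864 → NEW=0, ERR=6772831545/67108864
(3,4): OLD=3522424175399/17179869184 → NEW=255, ERR=-858442466521/17179869184
(3,5): OLD=20161489286521/137438953472 → NEW=255, ERR=-14885443848839/137438953472
(3,6): OLD=303409022541063/2199023255552 → NEW=255, ERR=-257341907624697/2199023255552
(4,0): OLD=11791781797/67108864 → NEW=255, ERR=-5320978523/67108864
(4,1): OLD=183087118845/1073741824 → NEW=255, ERR=-90717046275/1073741824
(4,2): OLD=2686203286011/17179869184 → NEW=255, ERR=-1694663355909/17179869184
(4,3): OLD=22433975147817/137438953472 → NEW=255, ERR=-12612957987543/137438953472
(4,4): OLD=139896802113873/1099511627776 → NEW=0, ERR=139896802113873/1099511627776
(4,5): OLD=7133794013397715/35184372088832 → NEW=255, ERR=-1838220869254445/35184372088832
(4,6): OLD=71946718643674869/562949953421312 → NEW=0, ERR=71946718643674869/562949953421312
(5,0): OLD=3562778136967/17179869184 → NEW=255, ERR=-818088504953/17179869184
(5,1): OLD=25331861232217/137438953472 → NEW=255, ERR=-9715071903143/137438953472
(5,2): OLD=187754118360785/1099511627776 → NEW=255, ERR=-92621346722095/1099511627776
(5,3): OLD=1725428799922281/8796093022208 → NEW=255, ERR=-517574920740759/8796093022208
(5,4): OLD=132566949665755029/562949953421312 → NEW=255, ERR=-10985288456679531/562949953421312
(5,5): OLD=1130634624016508657/4503599627370496 → NEW=255, ERR=-17783280962967823/4503599627370496
(5,6): OLD=19956031264920211551/72057594037927936 → NEW=255, ERR=1581344785248587871/72057594037927936
Row 0: .......
Row 1: .......
Row 2: #.##.#.
Row 3: #.#.###
Row 4: ####.#.
Row 5: #######

Answer: .......
.......
#.##.#.
#.#.###
####.#.
#######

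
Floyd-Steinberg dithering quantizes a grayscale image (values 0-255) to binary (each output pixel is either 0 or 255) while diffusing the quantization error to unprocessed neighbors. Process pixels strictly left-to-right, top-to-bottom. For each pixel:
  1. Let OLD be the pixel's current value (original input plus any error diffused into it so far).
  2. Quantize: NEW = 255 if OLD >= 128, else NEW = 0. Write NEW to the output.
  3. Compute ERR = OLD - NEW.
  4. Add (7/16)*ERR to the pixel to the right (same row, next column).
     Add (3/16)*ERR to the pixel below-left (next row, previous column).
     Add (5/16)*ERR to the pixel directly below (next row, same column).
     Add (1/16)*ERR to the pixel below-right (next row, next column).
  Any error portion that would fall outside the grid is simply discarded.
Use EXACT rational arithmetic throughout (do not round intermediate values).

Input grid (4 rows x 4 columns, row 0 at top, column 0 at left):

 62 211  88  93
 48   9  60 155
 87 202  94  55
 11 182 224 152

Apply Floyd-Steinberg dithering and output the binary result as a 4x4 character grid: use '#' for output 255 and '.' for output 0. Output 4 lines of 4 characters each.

(0,0): OLD=62 → NEW=0, ERR=62
(0,1): OLD=1905/8 → NEW=255, ERR=-135/8
(0,2): OLD=10319/128 → NEW=0, ERR=10319/128
(0,3): OLD=262697/2048 → NEW=255, ERR=-259543/2048
(1,0): OLD=8219/128 → NEW=0, ERR=8219/128
(1,1): OLD=52029/1024 → NEW=0, ERR=52029/1024
(1,2): OLD=2706817/32768 → NEW=0, ERR=2706817/32768
(1,3): OLD=82090583/524288 → NEW=255, ERR=-51602857/524288
(2,0): OLD=1910255/16384 → NEW=0, ERR=1910255/16384
(2,1): OLD=151198901/524288 → NEW=255, ERR=17505461/524288
(2,2): OLD=124930377/1048576 → NEW=0, ERR=124930377/1048576
(2,3): OLD=1367849093/16777216 → NEW=0, ERR=1367849093/16777216
(3,0): OLD=450431871/8388608 → NEW=0, ERR=450431871/8388608
(3,1): OLD=32957466081/134217728 → NEW=255, ERR=-1268054559/134217728
(3,2): OLD=589425172767/2147483648 → NEW=255, ERR=41816842527/2147483648
(3,3): OLD=6646678961241/34359738368 → NEW=255, ERR=-2115054322599/34359738368
Row 0: .#.#
Row 1: ...#
Row 2: .#..
Row 3: .###

Answer: .#.#
...#
.#..
.###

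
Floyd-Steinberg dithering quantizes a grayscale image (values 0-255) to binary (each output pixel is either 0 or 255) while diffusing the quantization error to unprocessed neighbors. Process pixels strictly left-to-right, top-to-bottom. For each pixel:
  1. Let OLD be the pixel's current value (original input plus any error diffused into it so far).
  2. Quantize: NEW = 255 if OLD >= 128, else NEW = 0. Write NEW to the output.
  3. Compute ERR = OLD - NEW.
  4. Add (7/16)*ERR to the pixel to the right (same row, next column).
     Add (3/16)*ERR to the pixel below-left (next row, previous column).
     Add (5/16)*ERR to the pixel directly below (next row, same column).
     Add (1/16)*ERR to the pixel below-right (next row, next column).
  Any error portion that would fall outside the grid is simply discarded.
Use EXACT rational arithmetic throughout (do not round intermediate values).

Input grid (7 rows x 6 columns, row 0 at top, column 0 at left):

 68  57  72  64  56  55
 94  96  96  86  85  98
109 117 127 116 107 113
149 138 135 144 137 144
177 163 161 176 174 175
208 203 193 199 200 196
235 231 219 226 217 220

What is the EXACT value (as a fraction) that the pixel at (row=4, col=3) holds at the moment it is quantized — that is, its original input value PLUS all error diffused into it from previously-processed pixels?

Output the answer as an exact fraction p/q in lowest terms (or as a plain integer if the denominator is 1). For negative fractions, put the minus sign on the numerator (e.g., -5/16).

Answer: 1084021468841497/4398046511104

Derivation:
(0,0): OLD=68 → NEW=0, ERR=68
(0,1): OLD=347/4 → NEW=0, ERR=347/4
(0,2): OLD=7037/64 → NEW=0, ERR=7037/64
(0,3): OLD=114795/1024 → NEW=0, ERR=114795/1024
(0,4): OLD=1721069/16384 → NEW=0, ERR=1721069/16384
(0,5): OLD=26465403/262144 → NEW=0, ERR=26465403/262144
(1,0): OLD=8417/64 → NEW=255, ERR=-7903/64
(1,1): OLD=48103/512 → NEW=0, ERR=48103/512
(1,2): OLD=3242483/16384 → NEW=255, ERR=-935437/16384
(1,3): OLD=8036151/65536 → NEW=0, ERR=8036151/65536
(1,4): OLD=827997317/4194304 → NEW=255, ERR=-241550203/4194304
(1,5): OLD=7443643155/67108864 → NEW=0, ERR=7443643155/67108864
(2,0): OLD=721117/8192 → NEW=0, ERR=721117/8192
(2,1): OLD=43633487/262144 → NEW=255, ERR=-23213233/262144
(2,2): OLD=416411565/4194304 → NEW=0, ERR=416411565/4194304
(2,3): OLD=6153477509/33554432 → NEW=255, ERR=-2402902651/33554432
(2,4): OLD=92485669903/1073741824 → NEW=0, ERR=92485669903/1073741824
(2,5): OLD=3122379507545/17179869184 → NEW=255, ERR=-1258487134375/17179869184
(3,0): OLD=670690317/4194304 → NEW=255, ERR=-398857203/4194304
(3,1): OLD=3115205385/33554432 → NEW=0, ERR=3115205385/33554432
(3,2): OLD=50380235819/268435456 → NEW=255, ERR=-18070805461/268435456
(3,3): OLD=1967512555777/17179869184 → NEW=0, ERR=1967512555777/17179869184
(3,4): OLD=26911983586785/137438953472 → NEW=255, ERR=-8134949548575/137438953472
(3,5): OLD=221213382332047/2199023255552 → NEW=0, ERR=221213382332047/2199023255552
(4,0): OLD=88417479459/536870912 → NEW=255, ERR=-48484603101/536870912
(4,1): OLD=1150504992839/8589934592 → NEW=255, ERR=-1039928328121/8589934592
(4,2): OLD=31411211501221/274877906944 → NEW=0, ERR=31411211501221/274877906944
(4,3): OLD=1084021468841497/4398046511104 → NEW=255, ERR=-37480391490023/4398046511104
Target (4,3): original=176, with diffused error = 1084021468841497/4398046511104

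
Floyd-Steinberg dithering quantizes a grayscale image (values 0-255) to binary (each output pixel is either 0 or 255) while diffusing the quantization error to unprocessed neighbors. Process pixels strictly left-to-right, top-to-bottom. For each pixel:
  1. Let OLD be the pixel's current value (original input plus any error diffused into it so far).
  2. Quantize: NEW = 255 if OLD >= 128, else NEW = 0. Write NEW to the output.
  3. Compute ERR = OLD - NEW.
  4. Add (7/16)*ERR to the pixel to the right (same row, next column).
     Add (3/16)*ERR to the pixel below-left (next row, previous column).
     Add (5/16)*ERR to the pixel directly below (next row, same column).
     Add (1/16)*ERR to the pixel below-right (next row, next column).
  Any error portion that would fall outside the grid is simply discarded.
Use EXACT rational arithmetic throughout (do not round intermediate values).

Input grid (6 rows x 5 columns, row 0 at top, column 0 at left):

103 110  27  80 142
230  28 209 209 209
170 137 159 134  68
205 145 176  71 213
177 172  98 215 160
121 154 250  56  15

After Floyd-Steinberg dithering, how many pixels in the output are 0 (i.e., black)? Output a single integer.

Answer: 13

Derivation:
(0,0): OLD=103 → NEW=0, ERR=103
(0,1): OLD=2481/16 → NEW=255, ERR=-1599/16
(0,2): OLD=-4281/256 → NEW=0, ERR=-4281/256
(0,3): OLD=297713/4096 → NEW=0, ERR=297713/4096
(0,4): OLD=11390103/65536 → NEW=255, ERR=-5321577/65536
(1,0): OLD=62323/256 → NEW=255, ERR=-2957/256
(1,1): OLD=-10203/2048 → NEW=0, ERR=-10203/2048
(1,2): OLD=13695497/65536 → NEW=255, ERR=-3016183/65536
(1,3): OLD=51198869/262144 → NEW=255, ERR=-15647851/262144
(1,4): OLD=679696671/4194304 → NEW=255, ERR=-389850849/4194304
(2,0): OLD=5421671/32768 → NEW=255, ERR=-2934169/32768
(2,1): OLD=91138525/1048576 → NEW=0, ERR=91138525/1048576
(2,2): OLD=2871254231/16777216 → NEW=255, ERR=-1406935849/16777216
(2,3): OLD=15664134805/268435456 → NEW=0, ERR=15664134805/268435456
(2,4): OLD=260931048659/4294967296 → NEW=0, ERR=260931048659/4294967296
(3,0): OLD=3243277815/16777216 → NEW=255, ERR=-1034912265/16777216
(3,1): OLD=16623367595/134217728 → NEW=0, ERR=16623367595/134217728
(3,2): OLD=946410389321/4294967296 → NEW=255, ERR=-148806271159/4294967296
(3,3): OLD=689148412897/8589934592 → NEW=0, ERR=689148412897/8589934592
(3,4): OLD=37209098780165/137438953472 → NEW=255, ERR=2162165644805/137438953472
(4,0): OLD=388578217881/2147483648 → NEW=255, ERR=-159030112359/2147483648
(4,1): OLD=11541710887449/68719476736 → NEW=255, ERR=-5981755680231/68719476736
(4,2): OLD=79026074185879/1099511627776 → NEW=0, ERR=79026074185879/1099511627776
(4,3): OLD=4790355073163289/17592186044416 → NEW=255, ERR=304347631837209/17592186044416
(4,4): OLD=49961591658853679/281474976710656 → NEW=255, ERR=-21814527402363601/281474976710656
(5,0): OLD=89650821942763/1099511627776 → NEW=0, ERR=89650821942763/1099511627776
(5,1): OLD=1506933377525377/8796093022208 → NEW=255, ERR=-736070343137663/8796093022208
(5,2): OLD=65767558749979529/281474976710656 → NEW=255, ERR=-6008560311237751/281474976710656
(5,3): OLD=47319140071388615/1125899906842624 → NEW=0, ERR=47319140071388615/1125899906842624
(5,4): OLD=184637658532259421/18014398509481984 → NEW=0, ERR=184637658532259421/18014398509481984
Output grid:
  Row 0: .#..#  (3 black, running=3)
  Row 1: #.###  (1 black, running=4)
  Row 2: #.#..  (3 black, running=7)
  Row 3: #.#.#  (2 black, running=9)
  Row 4: ##.##  (1 black, running=10)
  Row 5: .##..  (3 black, running=13)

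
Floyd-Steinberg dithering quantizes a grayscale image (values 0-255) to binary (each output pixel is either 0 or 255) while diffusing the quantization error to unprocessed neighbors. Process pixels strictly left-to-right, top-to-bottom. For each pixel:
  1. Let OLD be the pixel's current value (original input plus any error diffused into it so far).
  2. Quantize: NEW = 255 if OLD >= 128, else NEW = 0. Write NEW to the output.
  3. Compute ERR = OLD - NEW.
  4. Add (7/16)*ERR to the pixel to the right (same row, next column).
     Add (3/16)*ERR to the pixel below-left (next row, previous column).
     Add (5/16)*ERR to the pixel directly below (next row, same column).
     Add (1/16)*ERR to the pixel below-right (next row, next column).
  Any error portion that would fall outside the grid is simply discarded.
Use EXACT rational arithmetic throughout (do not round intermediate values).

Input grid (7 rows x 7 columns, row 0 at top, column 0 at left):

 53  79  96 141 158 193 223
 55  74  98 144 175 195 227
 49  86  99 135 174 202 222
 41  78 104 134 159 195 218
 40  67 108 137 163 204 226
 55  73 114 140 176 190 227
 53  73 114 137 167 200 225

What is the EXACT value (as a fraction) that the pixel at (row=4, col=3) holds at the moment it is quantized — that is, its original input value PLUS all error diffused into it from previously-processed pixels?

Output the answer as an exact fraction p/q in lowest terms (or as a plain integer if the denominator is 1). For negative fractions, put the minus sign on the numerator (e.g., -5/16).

Answer: 479268664221947/4398046511104

Derivation:
(0,0): OLD=53 → NEW=0, ERR=53
(0,1): OLD=1635/16 → NEW=0, ERR=1635/16
(0,2): OLD=36021/256 → NEW=255, ERR=-29259/256
(0,3): OLD=372723/4096 → NEW=0, ERR=372723/4096
(0,4): OLD=12963749/65536 → NEW=255, ERR=-3747931/65536
(0,5): OLD=176139651/1048576 → NEW=255, ERR=-91247229/1048576
(0,6): OLD=3102588565/16777216 → NEW=255, ERR=-1175601515/16777216
(1,0): OLD=23225/256 → NEW=0, ERR=23225/256
(1,1): OLD=261135/2048 → NEW=0, ERR=261135/2048
(1,2): OLD=9274427/65536 → NEW=255, ERR=-7437253/65536
(1,3): OLD=27504479/262144 → NEW=0, ERR=27504479/262144
(1,4): OLD=3227979133/16777216 → NEW=255, ERR=-1050210947/16777216
(1,5): OLD=16603692045/134217728 → NEW=0, ERR=16603692045/134217728
(1,6): OLD=545000926499/2147483648 → NEW=255, ERR=-2607403741/2147483648
(2,0): OLD=3318037/32768 → NEW=0, ERR=3318037/32768
(2,1): OLD=162045495/1048576 → NEW=255, ERR=-105341385/1048576
(2,2): OLD=792329317/16777216 → NEW=0, ERR=792329317/16777216
(2,3): OLD=22765977725/134217728 → NEW=255, ERR=-11459542915/134217728
(2,4): OLD=157665142925/1073741824 → NEW=255, ERR=-116139022195/1073741824
(2,5): OLD=6500766990767/34359738368 → NEW=255, ERR=-2260966293073/34359738368
(2,6): OLD=110260979495865/549755813888 → NEW=255, ERR=-29926753045575/549755813888
(3,0): OLD=902727621/16777216 → NEW=0, ERR=902727621/16777216
(3,1): OLD=11452785505/134217728 → NEW=0, ERR=11452785505/134217728
(3,2): OLD=143669322291/1073741824 → NEW=255, ERR=-130134842829/1073741824
(3,3): OLD=158767215989/4294967296 → NEW=0, ERR=158767215989/4294967296
(3,4): OLD=68003353086917/549755813888 → NEW=0, ERR=68003353086917/549755813888
(3,5): OLD=930570434496287/4398046511104 → NEW=255, ERR=-190931425835233/4398046511104
(3,6): OLD=12517392442547777/70368744177664 → NEW=255, ERR=-5426637322756543/70368744177664
(4,0): OLD=156366807275/2147483648 → NEW=0, ERR=156366807275/2147483648
(4,1): OLD=3647633040495/34359738368 → NEW=0, ERR=3647633040495/34359738368
(4,2): OLD=70827810603745/549755813888 → NEW=255, ERR=-69359921937695/549755813888
(4,3): OLD=479268664221947/4398046511104 → NEW=0, ERR=479268664221947/4398046511104
Target (4,3): original=137, with diffused error = 479268664221947/4398046511104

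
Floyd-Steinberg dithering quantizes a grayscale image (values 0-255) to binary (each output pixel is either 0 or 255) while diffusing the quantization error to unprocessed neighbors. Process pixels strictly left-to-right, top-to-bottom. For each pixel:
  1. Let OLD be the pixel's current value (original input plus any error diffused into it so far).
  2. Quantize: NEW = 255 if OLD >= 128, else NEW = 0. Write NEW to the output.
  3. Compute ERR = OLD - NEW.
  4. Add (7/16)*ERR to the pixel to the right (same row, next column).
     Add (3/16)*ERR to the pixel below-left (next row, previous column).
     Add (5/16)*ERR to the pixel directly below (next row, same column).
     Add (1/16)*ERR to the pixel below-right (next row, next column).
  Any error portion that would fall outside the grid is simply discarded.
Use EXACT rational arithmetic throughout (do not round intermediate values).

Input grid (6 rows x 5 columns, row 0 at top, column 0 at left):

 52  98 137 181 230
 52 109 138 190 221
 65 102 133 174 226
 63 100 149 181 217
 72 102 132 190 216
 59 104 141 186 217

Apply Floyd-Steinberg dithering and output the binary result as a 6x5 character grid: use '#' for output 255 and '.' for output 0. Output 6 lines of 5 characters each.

Answer: ..###
.#.##
.#.##
..#.#
.#.##
.#.##

Derivation:
(0,0): OLD=52 → NEW=0, ERR=52
(0,1): OLD=483/4 → NEW=0, ERR=483/4
(0,2): OLD=12149/64 → NEW=255, ERR=-4171/64
(0,3): OLD=156147/1024 → NEW=255, ERR=-104973/1024
(0,4): OLD=3033509/16384 → NEW=255, ERR=-1144411/16384
(1,0): OLD=5817/64 → NEW=0, ERR=5817/64
(1,1): OLD=90895/512 → NEW=255, ERR=-39665/512
(1,2): OLD=1180731/16384 → NEW=0, ERR=1180731/16384
(1,3): OLD=11293407/65536 → NEW=255, ERR=-5418273/65536
(1,4): OLD=164200893/1048576 → NEW=255, ERR=-103185987/1048576
(2,0): OLD=646165/8192 → NEW=0, ERR=646165/8192
(2,1): OLD=34469943/262144 → NEW=255, ERR=-32376777/262144
(2,2): OLD=340335717/4194304 → NEW=0, ERR=340335717/4194304
(2,3): OLD=11389480287/67108864 → NEW=255, ERR=-5723280033/67108864
(2,4): OLD=164034864601/1073741824 → NEW=255, ERR=-109769300519/1073741824
(3,0): OLD=270497221/4194304 → NEW=0, ERR=270497221/4194304
(3,1): OLD=3683034209/33554432 → NEW=0, ERR=3683034209/33554432
(3,2): OLD=213318573051/1073741824 → NEW=255, ERR=-60485592069/1073741824
(3,3): OLD=248264102147/2147483648 → NEW=0, ERR=248264102147/2147483648
(3,4): OLD=7913073974639/34359738368 → NEW=255, ERR=-848659309201/34359738368
(4,0): OLD=60523697131/536870912 → NEW=0, ERR=60523697131/536870912
(4,1): OLD=3076754402411/17179869184 → NEW=255, ERR=-1304112239509/17179869184
(4,2): OLD=30160302641061/274877906944 → NEW=0, ERR=30160302641061/274877906944
(4,3): OLD=1169787845980779/4398046511104 → NEW=255, ERR=48285985649259/4398046511104
(4,4): OLD=15502953565228653/70368744177664 → NEW=255, ERR=-2441076200075667/70368744177664
(5,0): OLD=21989251332129/274877906944 → NEW=0, ERR=21989251332129/274877906944
(5,1): OLD=314230829086627/2199023255552 → NEW=255, ERR=-246520101079133/2199023255552
(5,2): OLD=8694540948861115/70368744177664 → NEW=0, ERR=8694540948861115/70368744177664
(5,3): OLD=68634964260645301/281474976710656 → NEW=255, ERR=-3141154800571979/281474976710656
(5,4): OLD=909561814615433015/4503599627370496 → NEW=255, ERR=-238856090364043465/4503599627370496
Row 0: ..###
Row 1: .#.##
Row 2: .#.##
Row 3: ..#.#
Row 4: .#.##
Row 5: .#.##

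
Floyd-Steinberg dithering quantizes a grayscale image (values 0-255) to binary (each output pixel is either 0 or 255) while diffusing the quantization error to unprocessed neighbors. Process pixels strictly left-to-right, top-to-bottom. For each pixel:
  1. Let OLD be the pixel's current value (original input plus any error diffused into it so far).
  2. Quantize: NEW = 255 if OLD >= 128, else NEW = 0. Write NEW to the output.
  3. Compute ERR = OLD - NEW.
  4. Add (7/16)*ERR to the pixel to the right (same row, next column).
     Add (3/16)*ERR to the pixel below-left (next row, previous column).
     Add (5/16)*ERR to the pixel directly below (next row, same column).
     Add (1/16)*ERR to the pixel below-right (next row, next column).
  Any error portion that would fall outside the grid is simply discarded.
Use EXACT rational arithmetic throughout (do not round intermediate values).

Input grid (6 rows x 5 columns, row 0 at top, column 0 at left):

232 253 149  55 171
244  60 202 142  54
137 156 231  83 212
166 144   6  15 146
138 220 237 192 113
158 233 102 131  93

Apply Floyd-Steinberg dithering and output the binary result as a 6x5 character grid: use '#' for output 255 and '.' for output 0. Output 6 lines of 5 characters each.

Answer: ###.#
#.#..
#.#.#
#...#
.###.
##.#.

Derivation:
(0,0): OLD=232 → NEW=255, ERR=-23
(0,1): OLD=3887/16 → NEW=255, ERR=-193/16
(0,2): OLD=36793/256 → NEW=255, ERR=-28487/256
(0,3): OLD=25871/4096 → NEW=0, ERR=25871/4096
(0,4): OLD=11387753/65536 → NEW=255, ERR=-5323927/65536
(1,0): OLD=60045/256 → NEW=255, ERR=-5235/256
(1,1): OLD=51163/2048 → NEW=0, ERR=51163/2048
(1,2): OLD=11703799/65536 → NEW=255, ERR=-5007881/65536
(1,3): OLD=23161963/262144 → NEW=0, ERR=23161963/262144
(1,4): OLD=283803361/4194304 → NEW=0, ERR=283803361/4194304
(2,0): OLD=4433305/32768 → NEW=255, ERR=-3922535/32768
(2,1): OLD=100484643/1048576 → NEW=0, ERR=100484643/1048576
(2,2): OLD=4482437929/16777216 → NEW=255, ERR=204247849/16777216
(2,3): OLD=33245328747/268435456 → NEW=0, ERR=33245328747/268435456
(2,4): OLD=1257785293613/4294967296 → NEW=255, ERR=162568633133/4294967296
(3,0): OLD=2458866185/16777216 → NEW=255, ERR=-1819323895/16777216
(3,1): OLD=16281307733/134217728 → NEW=0, ERR=16281307733/134217728
(3,2): OLD=395507994807/4294967296 → NEW=0, ERR=395507994807/4294967296
(3,3): OLD=874870970399/8589934592 → NEW=0, ERR=874870970399/8589934592
(3,4): OLD=28879720850939/137438953472 → NEW=255, ERR=-6167212284421/137438953472
(4,0): OLD=272423710823/2147483648 → NEW=0, ERR=272423710823/2147483648
(4,1): OLD=22258003138023/68719476736 → NEW=255, ERR=4734536570343/68719476736
(4,2): OLD=354699584208745/1099511627776 → NEW=255, ERR=74324119125865/1099511627776
(4,3): OLD=4411122927308775/17592186044416 → NEW=255, ERR=-74884514017305/17592186044416
(4,4): OLD=29127200655530705/281474976710656 → NEW=0, ERR=29127200655530705/281474976710656
(5,0): OLD=231514240631317/1099511627776 → NEW=255, ERR=-48861224451563/1099511627776
(5,1): OLD=2249083500067199/8796093022208 → NEW=255, ERR=6079779404159/8796093022208
(5,2): OLD=35728881886170231/281474976710656 → NEW=0, ERR=35728881886170231/281474976710656
(5,3): OLD=235122884932538937/1125899906842624 → NEW=255, ERR=-51981591312330183/1125899906842624
(5,4): OLD=1889219326409019811/18014398509481984 → NEW=0, ERR=1889219326409019811/18014398509481984
Row 0: ###.#
Row 1: #.#..
Row 2: #.#.#
Row 3: #...#
Row 4: .###.
Row 5: ##.#.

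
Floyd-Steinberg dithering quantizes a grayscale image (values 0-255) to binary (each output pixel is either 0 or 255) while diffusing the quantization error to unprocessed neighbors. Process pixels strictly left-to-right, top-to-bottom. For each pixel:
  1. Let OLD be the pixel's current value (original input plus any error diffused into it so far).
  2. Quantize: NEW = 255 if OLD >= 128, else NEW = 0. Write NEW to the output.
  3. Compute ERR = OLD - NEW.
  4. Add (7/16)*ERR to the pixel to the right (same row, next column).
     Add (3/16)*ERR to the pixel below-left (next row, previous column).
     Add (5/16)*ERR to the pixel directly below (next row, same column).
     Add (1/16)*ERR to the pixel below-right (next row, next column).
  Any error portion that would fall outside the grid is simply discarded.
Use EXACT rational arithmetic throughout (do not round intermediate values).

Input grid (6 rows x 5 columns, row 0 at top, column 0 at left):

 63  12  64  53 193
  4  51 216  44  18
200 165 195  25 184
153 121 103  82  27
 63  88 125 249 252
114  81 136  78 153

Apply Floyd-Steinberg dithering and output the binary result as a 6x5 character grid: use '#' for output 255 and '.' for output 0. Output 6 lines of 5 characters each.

(0,0): OLD=63 → NEW=0, ERR=63
(0,1): OLD=633/16 → NEW=0, ERR=633/16
(0,2): OLD=20815/256 → NEW=0, ERR=20815/256
(0,3): OLD=362793/4096 → NEW=0, ERR=362793/4096
(0,4): OLD=15187999/65536 → NEW=255, ERR=-1523681/65536
(1,0): OLD=7963/256 → NEW=0, ERR=7963/256
(1,1): OLD=196925/2048 → NEW=0, ERR=196925/2048
(1,2): OLD=19828353/65536 → NEW=255, ERR=3116673/65536
(1,3): OLD=24433773/262144 → NEW=0, ERR=24433773/262144
(1,4): OLD=239279015/4194304 → NEW=0, ERR=239279015/4194304
(2,0): OLD=7462895/32768 → NEW=255, ERR=-892945/32768
(2,1): OLD=203410357/1048576 → NEW=255, ERR=-63976523/1048576
(2,2): OLD=3467086175/16777216 → NEW=255, ERR=-811103905/16777216
(2,3): OLD=12521182893/268435456 → NEW=0, ERR=12521182893/268435456
(2,4): OLD=979511731067/4294967296 → NEW=255, ERR=-115704929413/4294967296
(3,0): OLD=2232113279/16777216 → NEW=255, ERR=-2046076801/16777216
(3,1): OLD=5074765587/134217728 → NEW=0, ERR=5074765587/134217728
(3,2): OLD=469725596097/4294967296 → NEW=0, ERR=469725596097/4294967296
(3,3): OLD=1171251688569/8589934592 → NEW=255, ERR=-1019181632391/8589934592
(3,4): OLD=-4179791124547/137438953472 → NEW=0, ERR=-4179791124547/137438953472
(4,0): OLD=68672694545/2147483648 → NEW=0, ERR=68672694545/2147483648
(4,1): OLD=8706075297553/68719476736 → NEW=0, ERR=8706075297553/68719476736
(4,2): OLD=214097449045791/1099511627776 → NEW=255, ERR=-66278016037089/1099511627776
(4,3): OLD=3284166733681425/17592186044416 → NEW=255, ERR=-1201840707644655/17592186044416
(4,4): OLD=57756458874725879/281474976710656 → NEW=255, ERR=-14019660186491401/281474976710656
(5,0): OLD=162450182586323/1099511627776 → NEW=255, ERR=-117925282496557/1099511627776
(5,1): OLD=566151243710905/8796093022208 → NEW=0, ERR=566151243710905/8796093022208
(5,2): OLD=39527706114874369/281474976710656 → NEW=255, ERR=-32248412946342911/281474976710656
(5,3): OLD=-7407882241510769/1125899906842624 → NEW=0, ERR=-7407882241510769/1125899906842624
(5,4): OLD=2347036787241082229/18014398509481984 → NEW=255, ERR=-2246634832676823691/18014398509481984
Row 0: ....#
Row 1: ..#..
Row 2: ###.#
Row 3: #..#.
Row 4: ..###
Row 5: #.#.#

Answer: ....#
..#..
###.#
#..#.
..###
#.#.#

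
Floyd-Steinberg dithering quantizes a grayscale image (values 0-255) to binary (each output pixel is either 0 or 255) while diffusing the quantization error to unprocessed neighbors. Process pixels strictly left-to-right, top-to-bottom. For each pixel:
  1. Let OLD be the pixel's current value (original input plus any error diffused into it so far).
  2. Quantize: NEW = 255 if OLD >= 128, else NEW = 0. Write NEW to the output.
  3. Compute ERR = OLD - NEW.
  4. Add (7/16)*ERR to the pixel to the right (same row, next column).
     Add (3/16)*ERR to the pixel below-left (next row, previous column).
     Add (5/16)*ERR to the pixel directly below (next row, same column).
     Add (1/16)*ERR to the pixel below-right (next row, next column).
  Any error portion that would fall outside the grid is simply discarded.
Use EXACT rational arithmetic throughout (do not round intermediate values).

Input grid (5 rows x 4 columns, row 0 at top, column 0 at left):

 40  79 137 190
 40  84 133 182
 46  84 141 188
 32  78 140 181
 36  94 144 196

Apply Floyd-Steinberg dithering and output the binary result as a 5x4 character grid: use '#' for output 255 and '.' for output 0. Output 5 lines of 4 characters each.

(0,0): OLD=40 → NEW=0, ERR=40
(0,1): OLD=193/2 → NEW=0, ERR=193/2
(0,2): OLD=5735/32 → NEW=255, ERR=-2425/32
(0,3): OLD=80305/512 → NEW=255, ERR=-50255/512
(1,0): OLD=2259/32 → NEW=0, ERR=2259/32
(1,1): OLD=34133/256 → NEW=255, ERR=-31147/256
(1,2): OLD=358121/8192 → NEW=0, ERR=358121/8192
(1,3): OLD=21720751/131072 → NEW=255, ERR=-11702609/131072
(2,0): OLD=185335/4096 → NEW=0, ERR=185335/4096
(2,1): OLD=10273885/131072 → NEW=0, ERR=10273885/131072
(2,2): OLD=43151277/262144 → NEW=255, ERR=-23695443/262144
(2,3): OLD=517094833/4194304 → NEW=0, ERR=517094833/4194304
(3,0): OLD=127584119/2097152 → NEW=0, ERR=127584119/2097152
(3,1): OLD=3858446217/33554432 → NEW=0, ERR=3858446217/33554432
(3,2): OLD=102046358231/536870912 → NEW=255, ERR=-34855724329/536870912
(3,3): OLD=1593200516705/8589934592 → NEW=255, ERR=-597232804255/8589934592
(4,0): OLD=41109421003/536870912 → NEW=0, ERR=41109421003/536870912
(4,1): OLD=665994928753/4294967296 → NEW=255, ERR=-429221731727/4294967296
(4,2): OLD=10189710928257/137438953472 → NEW=0, ERR=10189710928257/137438953472
(4,3): OLD=445634844817367/2199023255552 → NEW=255, ERR=-115116085348393/2199023255552
Row 0: ..##
Row 1: .#.#
Row 2: ..#.
Row 3: ..##
Row 4: .#.#

Answer: ..##
.#.#
..#.
..##
.#.#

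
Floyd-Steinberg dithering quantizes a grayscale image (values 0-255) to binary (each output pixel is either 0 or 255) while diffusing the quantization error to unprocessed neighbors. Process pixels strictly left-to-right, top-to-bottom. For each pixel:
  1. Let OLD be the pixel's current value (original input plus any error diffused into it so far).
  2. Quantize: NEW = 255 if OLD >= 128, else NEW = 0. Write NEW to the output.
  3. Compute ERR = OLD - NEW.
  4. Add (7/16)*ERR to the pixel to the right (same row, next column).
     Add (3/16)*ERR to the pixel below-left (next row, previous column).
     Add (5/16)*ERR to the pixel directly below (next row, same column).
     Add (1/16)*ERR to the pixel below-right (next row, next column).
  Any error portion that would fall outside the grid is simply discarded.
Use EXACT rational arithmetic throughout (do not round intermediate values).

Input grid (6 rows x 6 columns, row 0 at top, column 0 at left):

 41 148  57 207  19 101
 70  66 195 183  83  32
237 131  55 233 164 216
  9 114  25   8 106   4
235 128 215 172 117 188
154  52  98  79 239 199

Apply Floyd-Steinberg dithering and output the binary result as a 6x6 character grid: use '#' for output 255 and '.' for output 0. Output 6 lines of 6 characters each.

Answer: .#.#..
..##..
##.###
......
####.#
#...##

Derivation:
(0,0): OLD=41 → NEW=0, ERR=41
(0,1): OLD=2655/16 → NEW=255, ERR=-1425/16
(0,2): OLD=4617/256 → NEW=0, ERR=4617/256
(0,3): OLD=880191/4096 → NEW=255, ERR=-164289/4096
(0,4): OLD=95161/65536 → NEW=0, ERR=95161/65536
(0,5): OLD=106572303/1048576 → NEW=0, ERR=106572303/1048576
(1,0): OLD=16925/256 → NEW=0, ERR=16925/256
(1,1): OLD=149579/2048 → NEW=0, ERR=149579/2048
(1,2): OLD=14385319/65536 → NEW=255, ERR=-2326361/65536
(1,3): OLD=40982299/262144 → NEW=255, ERR=-25864421/262144
(1,4): OLD=953576945/16777216 → NEW=0, ERR=953576945/16777216
(1,5): OLD=23815118663/268435456 → NEW=0, ERR=23815118663/268435456
(2,0): OLD=8891753/32768 → NEW=255, ERR=535913/32768
(2,1): OLD=166152595/1048576 → NEW=255, ERR=-101234285/1048576
(2,2): OLD=-205790599/16777216 → NEW=0, ERR=-205790599/16777216
(2,3): OLD=27546747377/134217728 → NEW=255, ERR=-6678773263/134217728
(2,4): OLD=732118155347/4294967296 → NEW=255, ERR=-363098505133/4294967296
(2,5): OLD=14451042630005/68719476736 → NEW=255, ERR=-3072423937675/68719476736
(3,0): OLD=-66961831/16777216 → NEW=0, ERR=-66961831/16777216
(3,1): OLD=10845591013/134217728 → NEW=0, ERR=10845591013/134217728
(3,2): OLD=44190148031/1073741824 → NEW=0, ERR=44190148031/1073741824
(3,3): OLD=-423501672067/68719476736 → NEW=0, ERR=-423501672067/68719476736
(3,4): OLD=35949518352733/549755813888 → NEW=0, ERR=35949518352733/549755813888
(3,5): OLD=117457434393939/8796093022208 → NEW=0, ERR=117457434393939/8796093022208
(4,0): OLD=534516957079/2147483648 → NEW=255, ERR=-13091373161/2147483648
(4,1): OLD=5430623953835/34359738368 → NEW=255, ERR=-3331109330005/34359738368
(4,2): OLD=208182754304145/1099511627776 → NEW=255, ERR=-72192710778735/1099511627776
(4,3): OLD=2747574712123189/17592186044416 → NEW=255, ERR=-1738432729202891/17592186044416
(4,4): OLD=27111794285478277/281474976710656 → NEW=0, ERR=27111794285478277/281474976710656
(4,5): OLD=1073658632843630723/4503599627370496 → NEW=255, ERR=-74759272135845757/4503599627370496
(5,0): OLD=73621757495857/549755813888 → NEW=255, ERR=-66565975045583/549755813888
(5,1): OLD=-773388384523967/17592186044416 → NEW=0, ERR=-773388384523967/17592186044416
(5,2): OLD=4737292999553243/140737488355328 → NEW=0, ERR=4737292999553243/140737488355328
(5,3): OLD=345885903116861977/4503599627370496 → NEW=0, ERR=345885903116861977/4503599627370496
(5,4): OLD=2642824155579699417/9007199254740992 → NEW=255, ERR=345988345620746457/9007199254740992
(5,5): OLD=31220825542217391021/144115188075855872 → NEW=255, ERR=-5528547417125856339/144115188075855872
Row 0: .#.#..
Row 1: ..##..
Row 2: ##.###
Row 3: ......
Row 4: ####.#
Row 5: #...##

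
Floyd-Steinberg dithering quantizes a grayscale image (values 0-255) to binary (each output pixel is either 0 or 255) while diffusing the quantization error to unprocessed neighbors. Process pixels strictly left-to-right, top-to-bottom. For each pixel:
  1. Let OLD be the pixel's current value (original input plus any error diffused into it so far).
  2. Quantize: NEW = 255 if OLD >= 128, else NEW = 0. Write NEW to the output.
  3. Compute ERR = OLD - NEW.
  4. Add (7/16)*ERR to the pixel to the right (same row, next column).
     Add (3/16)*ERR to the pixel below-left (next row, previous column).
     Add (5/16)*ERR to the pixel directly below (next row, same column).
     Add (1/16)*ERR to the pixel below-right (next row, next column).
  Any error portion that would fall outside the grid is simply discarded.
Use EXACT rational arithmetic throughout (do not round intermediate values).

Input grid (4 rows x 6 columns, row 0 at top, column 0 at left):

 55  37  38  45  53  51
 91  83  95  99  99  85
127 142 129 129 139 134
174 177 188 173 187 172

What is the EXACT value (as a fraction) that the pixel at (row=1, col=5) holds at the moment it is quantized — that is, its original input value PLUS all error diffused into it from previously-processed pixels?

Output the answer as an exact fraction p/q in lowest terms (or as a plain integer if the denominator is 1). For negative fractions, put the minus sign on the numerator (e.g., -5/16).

(0,0): OLD=55 → NEW=0, ERR=55
(0,1): OLD=977/16 → NEW=0, ERR=977/16
(0,2): OLD=16567/256 → NEW=0, ERR=16567/256
(0,3): OLD=300289/4096 → NEW=0, ERR=300289/4096
(0,4): OLD=5575431/65536 → NEW=0, ERR=5575431/65536
(0,5): OLD=92505393/1048576 → NEW=0, ERR=92505393/1048576
(1,0): OLD=30627/256 → NEW=0, ERR=30627/256
(1,1): OLD=348149/2048 → NEW=255, ERR=-174091/2048
(1,2): OLD=6264985/65536 → NEW=0, ERR=6264985/65536
(1,3): OLD=48163621/262144 → NEW=255, ERR=-18683099/262144
(1,4): OLD=1938242255/16777216 → NEW=0, ERR=1938242255/16777216
(1,5): OLD=45212451321/268435456 → NEW=255, ERR=-23238589959/268435456
Target (1,5): original=85, with diffused error = 45212451321/268435456

Answer: 45212451321/268435456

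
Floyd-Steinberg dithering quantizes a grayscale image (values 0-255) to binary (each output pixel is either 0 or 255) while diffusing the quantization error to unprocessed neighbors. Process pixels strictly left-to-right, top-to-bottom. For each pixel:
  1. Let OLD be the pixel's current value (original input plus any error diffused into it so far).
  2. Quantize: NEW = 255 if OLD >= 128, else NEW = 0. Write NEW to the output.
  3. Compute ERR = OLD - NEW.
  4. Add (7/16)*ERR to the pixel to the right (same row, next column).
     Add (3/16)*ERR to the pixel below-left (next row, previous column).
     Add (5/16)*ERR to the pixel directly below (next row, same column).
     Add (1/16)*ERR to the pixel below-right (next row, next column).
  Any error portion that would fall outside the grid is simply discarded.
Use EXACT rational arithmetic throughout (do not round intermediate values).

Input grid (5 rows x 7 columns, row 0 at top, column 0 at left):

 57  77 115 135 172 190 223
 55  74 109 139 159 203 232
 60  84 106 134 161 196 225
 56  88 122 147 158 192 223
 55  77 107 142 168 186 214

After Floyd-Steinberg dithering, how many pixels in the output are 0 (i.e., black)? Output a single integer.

Answer: 16

Derivation:
(0,0): OLD=57 → NEW=0, ERR=57
(0,1): OLD=1631/16 → NEW=0, ERR=1631/16
(0,2): OLD=40857/256 → NEW=255, ERR=-24423/256
(0,3): OLD=381999/4096 → NEW=0, ERR=381999/4096
(0,4): OLD=13946185/65536 → NEW=255, ERR=-2765495/65536
(0,5): OLD=179870975/1048576 → NEW=255, ERR=-87515905/1048576
(0,6): OLD=3128707833/16777216 → NEW=255, ERR=-1149482247/16777216
(1,0): OLD=23533/256 → NEW=0, ERR=23533/256
(1,1): OLD=269819/2048 → NEW=255, ERR=-252421/2048
(1,2): OLD=3219223/65536 → NEW=0, ERR=3219223/65536
(1,3): OLD=46074443/262144 → NEW=255, ERR=-20772277/262144
(1,4): OLD=1699958017/16777216 → NEW=0, ERR=1699958017/16777216
(1,5): OLD=27617208913/134217728 → NEW=255, ERR=-6608311727/134217728
(1,6): OLD=394776698527/2147483648 → NEW=255, ERR=-152831631713/2147483648
(2,0): OLD=2150137/32768 → NEW=0, ERR=2150137/32768
(2,1): OLD=93477059/1048576 → NEW=0, ERR=93477059/1048576
(2,2): OLD=2311755273/16777216 → NEW=255, ERR=-1966434807/16777216
(2,3): OLD=10741086977/134217728 → NEW=0, ERR=10741086977/134217728
(2,4): OLD=229235227921/1073741824 → NEW=255, ERR=-44568937199/1073741824
(2,5): OLD=5340978392219/34359738368 → NEW=255, ERR=-3420754891621/34359738368
(2,6): OLD=85831515544301/549755813888 → NEW=255, ERR=-54356216997139/549755813888
(3,0): OLD=1563977193/16777216 → NEW=0, ERR=1563977193/16777216
(3,1): OLD=18624945461/134217728 → NEW=255, ERR=-15600575179/134217728
(3,2): OLD=59159955503/1073741824 → NEW=0, ERR=59159955503/1073741824
(3,3): OLD=777411324601/4294967296 → NEW=255, ERR=-317805335879/4294967296
(3,4): OLD=54420743424489/549755813888 → NEW=0, ERR=54420743424489/549755813888
(3,5): OLD=805123363034187/4398046511104 → NEW=255, ERR=-316378497297333/4398046511104
(3,6): OLD=10865475164524693/70368744177664 → NEW=255, ERR=-7078554600779627/70368744177664
(4,0): OLD=133868962823/2147483648 → NEW=0, ERR=133868962823/2147483648
(4,1): OLD=2889885393499/34359738368 → NEW=0, ERR=2889885393499/34359738368
(4,2): OLD=76897587414069/549755813888 → NEW=255, ERR=-63290145127371/549755813888
(4,3): OLD=398085452895191/4398046511104 → NEW=0, ERR=398085452895191/4398046511104
(4,4): OLD=7755404386630677/35184372088832 → NEW=255, ERR=-1216610496021483/35184372088832
(4,5): OLD=152804747300636373/1125899906842624 → NEW=255, ERR=-134299728944232747/1125899906842624
(4,6): OLD=2267705915049027939/18014398509481984 → NEW=0, ERR=2267705915049027939/18014398509481984
Output grid:
  Row 0: ..#.###  (3 black, running=3)
  Row 1: .#.#.##  (3 black, running=6)
  Row 2: ..#.###  (3 black, running=9)
  Row 3: .#.#.##  (3 black, running=12)
  Row 4: ..#.##.  (4 black, running=16)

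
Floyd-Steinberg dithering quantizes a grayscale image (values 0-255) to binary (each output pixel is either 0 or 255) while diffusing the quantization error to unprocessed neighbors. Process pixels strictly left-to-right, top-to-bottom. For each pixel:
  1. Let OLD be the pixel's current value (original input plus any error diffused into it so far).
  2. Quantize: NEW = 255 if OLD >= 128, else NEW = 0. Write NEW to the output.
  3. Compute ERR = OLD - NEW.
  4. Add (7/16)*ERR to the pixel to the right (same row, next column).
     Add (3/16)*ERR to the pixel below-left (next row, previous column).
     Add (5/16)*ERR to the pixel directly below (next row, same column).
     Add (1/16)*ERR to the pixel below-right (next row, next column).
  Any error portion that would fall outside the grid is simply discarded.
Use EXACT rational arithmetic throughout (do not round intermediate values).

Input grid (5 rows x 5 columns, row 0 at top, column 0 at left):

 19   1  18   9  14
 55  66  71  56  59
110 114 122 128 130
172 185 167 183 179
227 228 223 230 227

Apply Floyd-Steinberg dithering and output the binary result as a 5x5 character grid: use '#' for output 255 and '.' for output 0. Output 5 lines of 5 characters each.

(0,0): OLD=19 → NEW=0, ERR=19
(0,1): OLD=149/16 → NEW=0, ERR=149/16
(0,2): OLD=5651/256 → NEW=0, ERR=5651/256
(0,3): OLD=76421/4096 → NEW=0, ERR=76421/4096
(0,4): OLD=1452451/65536 → NEW=0, ERR=1452451/65536
(1,0): OLD=16047/256 → NEW=0, ERR=16047/256
(1,1): OLD=208201/2048 → NEW=0, ERR=208201/2048
(1,2): OLD=8287357/65536 → NEW=0, ERR=8287357/65536
(1,3): OLD=32162361/262144 → NEW=0, ERR=32162361/262144
(1,4): OLD=506540427/4194304 → NEW=0, ERR=506540427/4194304
(2,0): OLD=4870963/32768 → NEW=255, ERR=-3484877/32768
(2,1): OLD=133031649/1048576 → NEW=0, ERR=133031649/1048576
(2,2): OLD=4133577699/16777216 → NEW=255, ERR=-144612381/16777216
(2,3): OLD=51839455737/268435456 → NEW=255, ERR=-16611585543/268435456
(2,4): OLD=637091843983/4294967296 → NEW=255, ERR=-458124816497/4294967296
(3,0): OLD=2727195779/16777216 → NEW=255, ERR=-1550994301/16777216
(3,1): OLD=23614018503/134217728 → NEW=255, ERR=-10611502137/134217728
(3,2): OLD=541350863549/4294967296 → NEW=0, ERR=541350863549/4294967296
(3,3): OLD=1703099778133/8589934592 → NEW=255, ERR=-487333542827/8589934592
(3,4): OLD=16077418969353/137438953472 → NEW=0, ERR=16077418969353/137438953472
(4,0): OLD=393604509645/2147483648 → NEW=255, ERR=-154003820595/2147483648
(4,1): OLD=13041144915149/68719476736 → NEW=255, ERR=-4482321652531/68719476736
(4,2): OLD=239993816388259/1099511627776 → NEW=255, ERR=-40381648694621/1099511627776
(4,3): OLD=3976081658277069/17592186044416 → NEW=255, ERR=-509925783049011/17592186044416
(4,4): OLD=69616828276652059/281474976710656 → NEW=255, ERR=-2159290784565221/281474976710656
Row 0: .....
Row 1: .....
Row 2: #.###
Row 3: ##.#.
Row 4: #####

Answer: .....
.....
#.###
##.#.
#####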